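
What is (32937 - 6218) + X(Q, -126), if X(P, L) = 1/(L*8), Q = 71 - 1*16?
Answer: 26932751/1008 ≈ 26719.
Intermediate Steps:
Q = 55 (Q = 71 - 16 = 55)
X(P, L) = 1/(8*L)
(32937 - 6218) + X(Q, -126) = (32937 - 6218) + (⅛)/(-126) = 26719 + (⅛)*(-1/126) = 26719 - 1/1008 = 26932751/1008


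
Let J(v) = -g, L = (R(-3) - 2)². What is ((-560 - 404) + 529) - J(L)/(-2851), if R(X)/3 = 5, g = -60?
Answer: -1240125/2851 ≈ -434.98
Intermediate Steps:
R(X) = 15 (R(X) = 3*5 = 15)
L = 169 (L = (15 - 2)² = 13² = 169)
J(v) = 60 (J(v) = -1*(-60) = 60)
((-560 - 404) + 529) - J(L)/(-2851) = ((-560 - 404) + 529) - 60/(-2851) = (-964 + 529) - 60*(-1)/2851 = -435 - 1*(-60/2851) = -435 + 60/2851 = -1240125/2851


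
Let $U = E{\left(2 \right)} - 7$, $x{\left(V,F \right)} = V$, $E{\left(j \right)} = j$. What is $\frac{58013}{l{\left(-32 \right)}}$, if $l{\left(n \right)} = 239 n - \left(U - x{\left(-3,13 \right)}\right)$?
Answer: $- \frac{58013}{7646} \approx -7.5874$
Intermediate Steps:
$U = -5$ ($U = 2 - 7 = -5$)
$l{\left(n \right)} = 2 + 239 n$ ($l{\left(n \right)} = 239 n - -2 = 239 n + \left(-3 + 5\right) = 239 n + 2 = 2 + 239 n$)
$\frac{58013}{l{\left(-32 \right)}} = \frac{58013}{2 + 239 \left(-32\right)} = \frac{58013}{2 - 7648} = \frac{58013}{-7646} = 58013 \left(- \frac{1}{7646}\right) = - \frac{58013}{7646}$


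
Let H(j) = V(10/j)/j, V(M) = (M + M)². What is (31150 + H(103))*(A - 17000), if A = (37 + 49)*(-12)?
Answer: -613781266386400/1092727 ≈ -5.6170e+8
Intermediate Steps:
A = -1032 (A = 86*(-12) = -1032)
V(M) = 4*M² (V(M) = (2*M)² = 4*M²)
H(j) = 400/j³ (H(j) = (4*(10/j)²)/j = (4*(100/j²))/j = (400/j²)/j = 400/j³)
(31150 + H(103))*(A - 17000) = (31150 + 400/103³)*(-1032 - 17000) = (31150 + 400*(1/1092727))*(-18032) = (31150 + 400/1092727)*(-18032) = (34038446450/1092727)*(-18032) = -613781266386400/1092727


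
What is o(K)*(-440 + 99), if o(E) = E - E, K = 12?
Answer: 0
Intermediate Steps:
o(E) = 0
o(K)*(-440 + 99) = 0*(-440 + 99) = 0*(-341) = 0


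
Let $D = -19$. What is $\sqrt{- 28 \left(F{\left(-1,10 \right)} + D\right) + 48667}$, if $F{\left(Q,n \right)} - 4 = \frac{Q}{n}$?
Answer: $\frac{\sqrt{1227245}}{5} \approx 221.56$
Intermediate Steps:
$F{\left(Q,n \right)} = 4 + \frac{Q}{n}$
$\sqrt{- 28 \left(F{\left(-1,10 \right)} + D\right) + 48667} = \sqrt{- 28 \left(\left(4 - \frac{1}{10}\right) - 19\right) + 48667} = \sqrt{- 28 \left(\frac{39}{10} - 19\right) + 48667} = \sqrt{\left(-28\right) \left(- \frac{151}{10}\right) + 48667} = \sqrt{\frac{2114}{5} + 48667} = \sqrt{\frac{245449}{5}} = \frac{\sqrt{1227245}}{5}$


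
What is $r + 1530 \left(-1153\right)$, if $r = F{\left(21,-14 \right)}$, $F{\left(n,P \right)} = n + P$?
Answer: $-1764083$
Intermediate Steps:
$F{\left(n,P \right)} = P + n$
$r = 7$ ($r = -14 + 21 = 7$)
$r + 1530 \left(-1153\right) = 7 + 1530 \left(-1153\right) = 7 - 1764090 = -1764083$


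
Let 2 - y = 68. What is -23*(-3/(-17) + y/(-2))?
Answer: -12972/17 ≈ -763.06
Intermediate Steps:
y = -66 (y = 2 - 1*68 = 2 - 68 = -66)
-23*(-3/(-17) + y/(-2)) = -23*(-3/(-17) - 66/(-2)) = -23*(-3*(-1/17) - 66*(-1/2)) = -23*(3/17 + 33) = -23*564/17 = -12972/17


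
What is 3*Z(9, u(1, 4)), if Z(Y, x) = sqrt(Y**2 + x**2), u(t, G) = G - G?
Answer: 27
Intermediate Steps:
u(t, G) = 0
3*Z(9, u(1, 4)) = 3*sqrt(9**2 + 0**2) = 3*sqrt(81 + 0) = 3*sqrt(81) = 3*9 = 27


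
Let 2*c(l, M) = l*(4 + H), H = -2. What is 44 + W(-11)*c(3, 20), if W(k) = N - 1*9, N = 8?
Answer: 41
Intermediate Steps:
c(l, M) = l (c(l, M) = (l*(4 - 2))/2 = (l*2)/2 = (2*l)/2 = l)
W(k) = -1 (W(k) = 8 - 1*9 = 8 - 9 = -1)
44 + W(-11)*c(3, 20) = 44 - 1*3 = 44 - 3 = 41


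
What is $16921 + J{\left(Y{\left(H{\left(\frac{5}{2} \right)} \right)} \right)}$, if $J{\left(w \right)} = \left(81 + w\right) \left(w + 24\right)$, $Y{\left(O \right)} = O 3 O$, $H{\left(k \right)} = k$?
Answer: $\frac{338965}{16} \approx 21185.0$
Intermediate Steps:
$Y{\left(O \right)} = 3 O^{2}$ ($Y{\left(O \right)} = 3 O O = 3 O^{2}$)
$J{\left(w \right)} = \left(24 + w\right) \left(81 + w\right)$ ($J{\left(w \right)} = \left(81 + w\right) \left(24 + w\right) = \left(24 + w\right) \left(81 + w\right)$)
$16921 + J{\left(Y{\left(H{\left(\frac{5}{2} \right)} \right)} \right)} = 16921 + \left(1944 + \left(3 \left(\frac{5}{2}\right)^{2}\right)^{2} + 105 \cdot 3 \left(\frac{5}{2}\right)^{2}\right) = 16921 + \left(1944 + \left(3 \cdot \frac{25}{4}\right)^{2} + 105 \cdot 3 \cdot \frac{25}{4}\right) = 16921 + \left(1944 + \left(\frac{75}{4}\right)^{2} + 105 \cdot \frac{75}{4}\right) = 16921 + \left(1944 + \frac{5625}{16} + \frac{7875}{4}\right) = 16921 + \frac{68229}{16} = \frac{338965}{16}$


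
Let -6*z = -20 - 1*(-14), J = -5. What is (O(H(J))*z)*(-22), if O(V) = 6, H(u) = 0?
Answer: -132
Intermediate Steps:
z = 1 (z = -(-20 - 1*(-14))/6 = -(-20 + 14)/6 = -⅙*(-6) = 1)
(O(H(J))*z)*(-22) = (6*1)*(-22) = 6*(-22) = -132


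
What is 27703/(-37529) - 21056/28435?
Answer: -33573307/22705045 ≈ -1.4787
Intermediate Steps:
27703/(-37529) - 21056/28435 = 27703*(-1/37529) - 21056*1/28435 = -27703/37529 - 448/605 = -33573307/22705045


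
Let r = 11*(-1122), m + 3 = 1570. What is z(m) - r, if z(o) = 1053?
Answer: 13395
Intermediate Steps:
m = 1567 (m = -3 + 1570 = 1567)
r = -12342
z(m) - r = 1053 - 1*(-12342) = 1053 + 12342 = 13395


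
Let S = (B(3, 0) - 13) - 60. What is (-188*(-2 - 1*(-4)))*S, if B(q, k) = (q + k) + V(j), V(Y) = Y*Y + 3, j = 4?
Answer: 19176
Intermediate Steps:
V(Y) = 3 + Y**2 (V(Y) = Y**2 + 3 = 3 + Y**2)
B(q, k) = 19 + k + q (B(q, k) = (q + k) + (3 + 4**2) = (k + q) + (3 + 16) = (k + q) + 19 = 19 + k + q)
S = -51 (S = ((19 + 0 + 3) - 13) - 60 = (22 - 13) - 60 = 9 - 60 = -51)
(-188*(-2 - 1*(-4)))*S = -188*(-2 - 1*(-4))*(-51) = -188*(-2 + 4)*(-51) = -188*2*(-51) = -376*(-51) = 19176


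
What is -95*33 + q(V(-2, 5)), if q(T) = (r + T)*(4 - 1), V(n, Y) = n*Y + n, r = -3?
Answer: -3180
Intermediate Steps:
V(n, Y) = n + Y*n (V(n, Y) = Y*n + n = n + Y*n)
q(T) = -9 + 3*T (q(T) = (-3 + T)*(4 - 1) = (-3 + T)*3 = -9 + 3*T)
-95*33 + q(V(-2, 5)) = -95*33 + (-9 + 3*(-2*(1 + 5))) = -3135 + (-9 + 3*(-2*6)) = -3135 + (-9 + 3*(-12)) = -3135 + (-9 - 36) = -3135 - 45 = -3180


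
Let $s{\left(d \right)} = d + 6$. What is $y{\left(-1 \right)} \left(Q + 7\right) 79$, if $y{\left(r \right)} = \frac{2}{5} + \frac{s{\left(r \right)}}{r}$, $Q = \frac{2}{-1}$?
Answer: $-1817$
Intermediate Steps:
$Q = -2$ ($Q = 2 \left(-1\right) = -2$)
$s{\left(d \right)} = 6 + d$
$y{\left(r \right)} = \frac{2}{5} + \frac{6 + r}{r}$
$y{\left(-1 \right)} \left(Q + 7\right) 79 = \left(\frac{7}{5} + \frac{6}{-1}\right) \left(-2 + 7\right) 79 = \left(\frac{7}{5} + 6 \left(-1\right)\right) 5 \cdot 79 = \left(\frac{7}{5} - 6\right) 5 \cdot 79 = \left(- \frac{23}{5}\right) 5 \cdot 79 = \left(-23\right) 79 = -1817$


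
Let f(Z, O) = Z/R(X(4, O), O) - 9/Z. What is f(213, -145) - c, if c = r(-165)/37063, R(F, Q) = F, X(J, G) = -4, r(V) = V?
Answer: -560901645/10525892 ≈ -53.288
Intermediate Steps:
f(Z, O) = -9/Z - Z/4 (f(Z, O) = Z/(-4) - 9/Z = Z*(-¼) - 9/Z = -Z/4 - 9/Z = -9/Z - Z/4)
c = -165/37063 ≈ -0.0044519
f(213, -145) - c = (-9/213 - ¼*213) - 1*(-165/37063) = (-9*1/213 - 213/4) + 165/37063 = (-3/71 - 213/4) + 165/37063 = -15135/284 + 165/37063 = -560901645/10525892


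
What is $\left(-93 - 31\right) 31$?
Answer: $-3844$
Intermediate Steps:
$\left(-93 - 31\right) 31 = \left(-124\right) 31 = -3844$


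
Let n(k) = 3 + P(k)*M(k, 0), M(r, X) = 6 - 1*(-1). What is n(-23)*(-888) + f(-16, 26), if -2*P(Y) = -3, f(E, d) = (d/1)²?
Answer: -11312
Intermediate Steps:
f(E, d) = d² (f(E, d) = (d*1)² = d²)
P(Y) = 3/2 (P(Y) = -½*(-3) = 3/2)
M(r, X) = 7 (M(r, X) = 6 + 1 = 7)
n(k) = 27/2 (n(k) = 3 + (3/2)*7 = 3 + 21/2 = 27/2)
n(-23)*(-888) + f(-16, 26) = (27/2)*(-888) + 26² = -11988 + 676 = -11312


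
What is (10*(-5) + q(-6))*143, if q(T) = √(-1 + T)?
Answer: -7150 + 143*I*√7 ≈ -7150.0 + 378.34*I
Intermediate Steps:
(10*(-5) + q(-6))*143 = (10*(-5) + √(-1 - 6))*143 = (-50 + √(-7))*143 = (-50 + I*√7)*143 = -7150 + 143*I*√7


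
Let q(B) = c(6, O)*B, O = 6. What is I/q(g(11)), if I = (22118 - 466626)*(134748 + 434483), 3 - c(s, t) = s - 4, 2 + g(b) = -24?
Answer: 9731835898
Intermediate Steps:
g(b) = -26 (g(b) = -2 - 24 = -26)
c(s, t) = 7 - s (c(s, t) = 3 - (s - 4) = 3 - (-4 + s) = 3 + (4 - s) = 7 - s)
q(B) = B (q(B) = (7 - 1*6)*B = (7 - 6)*B = 1*B = B)
I = -253027733348 (I = -444508*569231 = -253027733348)
I/q(g(11)) = -253027733348/(-26) = -253027733348*(-1/26) = 9731835898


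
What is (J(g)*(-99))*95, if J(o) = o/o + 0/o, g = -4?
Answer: -9405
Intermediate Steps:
J(o) = 1 (J(o) = 1 + 0 = 1)
(J(g)*(-99))*95 = (1*(-99))*95 = -99*95 = -9405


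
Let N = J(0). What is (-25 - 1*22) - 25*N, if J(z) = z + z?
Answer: -47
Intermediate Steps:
J(z) = 2*z
N = 0 (N = 2*0 = 0)
(-25 - 1*22) - 25*N = (-25 - 1*22) - 25*0 = (-25 - 22) + 0 = -47 + 0 = -47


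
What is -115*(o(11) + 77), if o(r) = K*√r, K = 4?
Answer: -8855 - 460*√11 ≈ -10381.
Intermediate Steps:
o(r) = 4*√r
-115*(o(11) + 77) = -115*(4*√11 + 77) = -115*(77 + 4*√11) = -8855 - 460*√11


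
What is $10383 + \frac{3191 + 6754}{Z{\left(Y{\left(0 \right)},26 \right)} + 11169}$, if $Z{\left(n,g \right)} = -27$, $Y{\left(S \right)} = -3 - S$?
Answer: $\frac{12855259}{1238} \approx 10384.0$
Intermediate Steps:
$10383 + \frac{3191 + 6754}{Z{\left(Y{\left(0 \right)},26 \right)} + 11169} = 10383 + \frac{3191 + 6754}{-27 + 11169} = 10383 + \frac{9945}{11142} = 10383 + 9945 \cdot \frac{1}{11142} = 10383 + \frac{1105}{1238} = \frac{12855259}{1238}$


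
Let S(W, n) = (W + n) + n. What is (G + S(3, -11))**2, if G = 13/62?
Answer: 1357225/3844 ≈ 353.08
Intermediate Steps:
G = 13/62 (G = 13*(1/62) = 13/62 ≈ 0.20968)
S(W, n) = W + 2*n
(G + S(3, -11))**2 = (13/62 + (3 + 2*(-11)))**2 = (13/62 + (3 - 22))**2 = (13/62 - 19)**2 = (-1165/62)**2 = 1357225/3844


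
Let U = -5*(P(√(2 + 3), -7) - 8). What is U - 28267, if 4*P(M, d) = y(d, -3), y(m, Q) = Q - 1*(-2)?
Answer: -112903/4 ≈ -28226.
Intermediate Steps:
y(m, Q) = 2 + Q (y(m, Q) = Q + 2 = 2 + Q)
P(M, d) = -¼ (P(M, d) = (2 - 3)/4 = (¼)*(-1) = -¼)
U = 165/4 (U = -5*(-¼ - 8) = -5*(-33/4) = 165/4 ≈ 41.250)
U - 28267 = 165/4 - 28267 = -112903/4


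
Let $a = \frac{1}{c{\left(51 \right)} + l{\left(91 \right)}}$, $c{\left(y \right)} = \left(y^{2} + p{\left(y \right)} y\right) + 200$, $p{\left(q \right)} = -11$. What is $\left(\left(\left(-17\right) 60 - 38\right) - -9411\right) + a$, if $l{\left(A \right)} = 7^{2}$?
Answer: $\frac{19120018}{2289} \approx 8353.0$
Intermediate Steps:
$l{\left(A \right)} = 49$
$c{\left(y \right)} = 200 + y^{2} - 11 y$ ($c{\left(y \right)} = \left(y^{2} - 11 y\right) + 200 = 200 + y^{2} - 11 y$)
$a = \frac{1}{2289}$ ($a = \frac{1}{\left(200 + 51^{2} - 561\right) + 49} = \frac{1}{\left(200 + 2601 - 561\right) + 49} = \frac{1}{2240 + 49} = \frac{1}{2289} \approx 0.00043687$)
$\left(\left(\left(-17\right) 60 - 38\right) - -9411\right) + a = \left(\left(\left(-17\right) 60 - 38\right) - -9411\right) + \frac{1}{2289} = \left(\left(-1020 - 38\right) + 9411\right) + \frac{1}{2289} = \left(-1058 + 9411\right) + \frac{1}{2289} = 8353 + \frac{1}{2289} = \frac{19120018}{2289}$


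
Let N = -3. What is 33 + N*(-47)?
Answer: 174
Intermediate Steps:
33 + N*(-47) = 33 - 3*(-47) = 33 + 141 = 174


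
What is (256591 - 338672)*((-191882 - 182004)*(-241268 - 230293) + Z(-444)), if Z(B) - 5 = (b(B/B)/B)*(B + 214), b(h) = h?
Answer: -3212718667789752397/222 ≈ -1.4472e+16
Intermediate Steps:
Z(B) = 5 + (214 + B)/B (Z(B) = 5 + ((B/B)/B)*(B + 214) = 5 + (1/B)*(214 + B) = 5 + (214 + B)/B)
(256591 - 338672)*((-191882 - 182004)*(-241268 - 230293) + Z(-444)) = (256591 - 338672)*((-191882 - 182004)*(-241268 - 230293) + (6 + 214/(-444))) = -82081*(-373886*(-471561) + (6 + 214*(-1/444))) = -82081*(176310056046 + (6 - 107/222)) = -82081*(176310056046 + 1225/222) = -82081*39140832443437/222 = -3212718667789752397/222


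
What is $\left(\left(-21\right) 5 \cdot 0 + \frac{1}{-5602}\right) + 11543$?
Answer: $\frac{64663885}{5602} \approx 11543.0$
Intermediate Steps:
$\left(\left(-21\right) 5 \cdot 0 + \frac{1}{-5602}\right) + 11543 = \left(\left(-105\right) 0 - \frac{1}{5602}\right) + 11543 = \left(0 - \frac{1}{5602}\right) + 11543 = - \frac{1}{5602} + 11543 = \frac{64663885}{5602}$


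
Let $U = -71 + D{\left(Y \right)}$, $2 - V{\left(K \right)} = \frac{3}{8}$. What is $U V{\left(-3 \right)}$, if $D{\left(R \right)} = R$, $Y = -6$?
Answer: $- \frac{1001}{8} \approx -125.13$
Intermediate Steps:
$V{\left(K \right)} = \frac{13}{8}$ ($V{\left(K \right)} = 2 - \frac{3}{8} = \frac{13}{8}$)
$U = -77$ ($U = -71 - 6 = -77$)
$U V{\left(-3 \right)} = \left(-77\right) \frac{13}{8} = - \frac{1001}{8}$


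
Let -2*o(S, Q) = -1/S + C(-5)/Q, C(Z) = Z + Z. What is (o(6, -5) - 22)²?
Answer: 75625/144 ≈ 525.17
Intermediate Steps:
C(Z) = 2*Z
o(S, Q) = 1/(2*S) + 5/Q (o(S, Q) = -(-1/S + (2*(-5))/Q)/2 = -(-1/S - 10/Q)/2 = 1/(2*S) + 5/Q)
(o(6, -5) - 22)² = (((½)/6 + 5/(-5)) - 22)² = (((½)*(⅙) + 5*(-⅕)) - 22)² = ((1/12 - 1) - 22)² = (-11/12 - 22)² = (-275/12)² = 75625/144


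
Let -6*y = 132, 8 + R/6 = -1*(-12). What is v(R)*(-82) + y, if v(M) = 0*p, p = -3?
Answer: -22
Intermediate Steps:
R = 24 (R = -48 + 6*(-1*(-12)) = -48 + 6*12 = -48 + 72 = 24)
v(M) = 0 (v(M) = 0*(-3) = 0)
y = -22 (y = -⅙*132 = -22)
v(R)*(-82) + y = 0*(-82) - 22 = 0 - 22 = -22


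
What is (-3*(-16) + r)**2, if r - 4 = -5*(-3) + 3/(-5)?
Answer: 110224/25 ≈ 4409.0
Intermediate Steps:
r = 92/5 (r = 4 + (-5*(-3) + 3/(-5)) = 4 + (15 + 3*(-1/5)) = 4 + (15 - 3/5) = 4 + 72/5 = 92/5 ≈ 18.400)
(-3*(-16) + r)**2 = (-3*(-16) + 92/5)**2 = (48 + 92/5)**2 = (332/5)**2 = 110224/25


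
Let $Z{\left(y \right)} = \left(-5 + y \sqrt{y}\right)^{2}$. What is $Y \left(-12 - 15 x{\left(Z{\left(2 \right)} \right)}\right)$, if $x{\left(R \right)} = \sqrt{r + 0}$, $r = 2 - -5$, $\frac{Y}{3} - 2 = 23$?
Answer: $-900 - 1125 \sqrt{7} \approx -3876.5$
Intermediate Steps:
$Z{\left(y \right)} = \left(-5 + y^{\frac{3}{2}}\right)^{2}$
$Y = 75$ ($Y = 6 + 3 \cdot 23 = 6 + 69 = 75$)
$r = 7$ ($r = 2 + 5 = 7$)
$x{\left(R \right)} = \sqrt{7}$ ($x{\left(R \right)} = \sqrt{7 + 0} = \sqrt{7}$)
$Y \left(-12 - 15 x{\left(Z{\left(2 \right)} \right)}\right) = 75 \left(-12 - 15 \sqrt{7}\right) = -900 - 1125 \sqrt{7}$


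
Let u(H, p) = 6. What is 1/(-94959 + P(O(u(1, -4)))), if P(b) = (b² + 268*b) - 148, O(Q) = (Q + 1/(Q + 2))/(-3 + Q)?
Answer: -576/54464063 ≈ -1.0576e-5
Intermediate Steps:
O(Q) = (Q + 1/(2 + Q))/(-3 + Q)
P(b) = -148 + b² + 268*b
1/(-94959 + P(O(u(1, -4)))) = 1/(-94959 + (-148 + ((1 + 6² + 2*6)/(-6 + 6² - 1*6))² + 268*((1 + 6² + 2*6)/(-6 + 6² - 1*6)))) = 1/(-94959 + (-148 + ((1 + 36 + 12)/(-6 + 36 - 6))² + 268*((1 + 36 + 12)/(-6 + 36 - 6)))) = 1/(-94959 + (-148 + (49/24)² + 268*(49/24))) = 1/(-94959 + (-148 + 2401/576 + 3283/6)) = 1/(-94959 + 232321/576) = 1/(-54464063/576) = -576/54464063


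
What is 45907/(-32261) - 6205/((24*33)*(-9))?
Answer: -127045591/229956408 ≈ -0.55248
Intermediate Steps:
45907/(-32261) - 6205/((24*33)*(-9)) = 45907*(-1/32261) - 6205/(792*(-9)) = -45907/32261 - 6205/(-7128) = -45907/32261 - 6205*(-1/7128) = -45907/32261 + 6205/7128 = -127045591/229956408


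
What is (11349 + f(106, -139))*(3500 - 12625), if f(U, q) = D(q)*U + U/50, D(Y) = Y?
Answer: 30868780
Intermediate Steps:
f(U, q) = U/50 + U*q (f(U, q) = q*U + U/50 = U*q + U*(1/50) = U*q + U/50 = U/50 + U*q)
(11349 + f(106, -139))*(3500 - 12625) = (11349 + 106*(1/50 - 139))*(3500 - 12625) = (11349 + 106*(-6949/50))*(-9125) = (11349 - 368297/25)*(-9125) = -84572/25*(-9125) = 30868780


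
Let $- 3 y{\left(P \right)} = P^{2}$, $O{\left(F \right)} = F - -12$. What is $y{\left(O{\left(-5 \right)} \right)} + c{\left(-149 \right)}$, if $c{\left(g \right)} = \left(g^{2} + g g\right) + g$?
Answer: $\frac{132710}{3} \approx 44237.0$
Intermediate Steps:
$O{\left(F \right)} = 12 + F$ ($O{\left(F \right)} = F + 12 = 12 + F$)
$y{\left(P \right)} = - \frac{P^{2}}{3}$
$c{\left(g \right)} = g + 2 g^{2}$ ($c{\left(g \right)} = \left(g^{2} + g^{2}\right) + g = 2 g^{2} + g = g + 2 g^{2}$)
$y{\left(O{\left(-5 \right)} \right)} + c{\left(-149 \right)} = - \frac{\left(12 - 5\right)^{2}}{3} - 149 \left(1 + 2 \left(-149\right)\right) = - \frac{7^{2}}{3} - 149 \left(1 - 298\right) = \left(- \frac{1}{3}\right) 49 - -44253 = - \frac{49}{3} + 44253 = \frac{132710}{3}$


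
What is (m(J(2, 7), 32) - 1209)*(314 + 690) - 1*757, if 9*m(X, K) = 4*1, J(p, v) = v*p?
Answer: -10927321/9 ≈ -1.2141e+6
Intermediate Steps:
J(p, v) = p*v
m(X, K) = 4/9 (m(X, K) = (4*1)/9 = (⅑)*4 = 4/9)
(m(J(2, 7), 32) - 1209)*(314 + 690) - 1*757 = (4/9 - 1209)*(314 + 690) - 1*757 = -10877/9*1004 - 757 = -10920508/9 - 757 = -10927321/9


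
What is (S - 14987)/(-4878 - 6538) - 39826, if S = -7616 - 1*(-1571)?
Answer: -56829073/1427 ≈ -39824.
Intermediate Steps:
S = -6045 (S = -7616 + 1571 = -6045)
(S - 14987)/(-4878 - 6538) - 39826 = (-6045 - 14987)/(-4878 - 6538) - 39826 = -21032/(-11416) - 39826 = -21032*(-1/11416) - 39826 = 2629/1427 - 39826 = -56829073/1427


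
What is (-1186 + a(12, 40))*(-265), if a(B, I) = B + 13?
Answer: 307665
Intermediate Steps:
a(B, I) = 13 + B
(-1186 + a(12, 40))*(-265) = (-1186 + (13 + 12))*(-265) = (-1186 + 25)*(-265) = -1161*(-265) = 307665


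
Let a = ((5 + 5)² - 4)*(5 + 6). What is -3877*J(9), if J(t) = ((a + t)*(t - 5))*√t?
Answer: -49548060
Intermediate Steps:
a = 1056 (a = (10² - 4)*11 = (100 - 4)*11 = 96*11 = 1056)
J(t) = √t*(-5 + t)*(1056 + t) (J(t) = ((1056 + t)*(t - 5))*√t = ((1056 + t)*(-5 + t))*√t = ((-5 + t)*(1056 + t))*√t = √t*(-5 + t)*(1056 + t))
-3877*J(9) = -3877*√9*(-5280 + 9² + 1051*9) = -11631*(-5280 + 81 + 9459) = -11631*4260 = -3877*12780 = -49548060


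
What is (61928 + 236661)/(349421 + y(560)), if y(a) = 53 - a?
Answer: 298589/348914 ≈ 0.85577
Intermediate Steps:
(61928 + 236661)/(349421 + y(560)) = (61928 + 236661)/(349421 + (53 - 1*560)) = 298589/(349421 + (53 - 560)) = 298589/(349421 - 507) = 298589/348914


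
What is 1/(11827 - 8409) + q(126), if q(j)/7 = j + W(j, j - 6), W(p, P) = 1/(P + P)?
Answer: 361773203/410160 ≈ 882.03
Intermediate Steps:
W(p, P) = 1/(2*P)
q(j) = 7*j + 7/(2*(-6 + j)) (q(j) = 7*(j + 1/(2*(j - 6))) = 7*(j + 1/(2*(-6 + j))) = 7*j + 7/(2*(-6 + j)))
1/(11827 - 8409) + q(126) = 1/(11827 - 8409) + 7*(1 + 2*126*(-6 + 126))/(2*(-6 + 126)) = 1/3418 + (7/2)*(1 + 2*126*120)/120 = 1/3418 + (7/2)*(1/120)*(1 + 30240) = 1/3418 + (7/2)*(1/120)*30241 = 1/3418 + 211687/240 = 361773203/410160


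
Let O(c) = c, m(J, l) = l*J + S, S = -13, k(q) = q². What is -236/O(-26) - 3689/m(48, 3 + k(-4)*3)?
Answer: 239373/31655 ≈ 7.5619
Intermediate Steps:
m(J, l) = -13 + J*l (m(J, l) = l*J - 13 = J*l - 13 = -13 + J*l)
-236/O(-26) - 3689/m(48, 3 + k(-4)*3) = -236/(-26) - 3689/(-13 + 48*(3 + (-4)²*3)) = -236*(-1/26) - 3689/(-13 + 48*(3 + 16*3)) = 118/13 - 3689/(-13 + 48*(3 + 48)) = 118/13 - 3689/(-13 + 48*51) = 118/13 - 3689/(-13 + 2448) = 118/13 - 3689/2435 = 239373/31655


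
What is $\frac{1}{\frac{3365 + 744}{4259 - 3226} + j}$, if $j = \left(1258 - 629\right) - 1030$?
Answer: $- \frac{1033}{410124} \approx -0.0025188$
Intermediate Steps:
$j = -401$ ($j = 629 - 1030 = -401$)
$\frac{1}{\frac{3365 + 744}{4259 - 3226} + j} = \frac{1}{\frac{3365 + 744}{4259 - 3226} - 401} = \frac{1}{\frac{4109}{1033} - 401} = \frac{1}{- \frac{410124}{1033}} = - \frac{1033}{410124}$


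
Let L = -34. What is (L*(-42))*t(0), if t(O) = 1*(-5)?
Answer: -7140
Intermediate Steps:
t(O) = -5
(L*(-42))*t(0) = -34*(-42)*(-5) = 1428*(-5) = -7140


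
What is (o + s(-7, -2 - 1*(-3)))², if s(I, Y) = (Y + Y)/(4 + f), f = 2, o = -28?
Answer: 6889/9 ≈ 765.44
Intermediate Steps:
s(I, Y) = Y/3 (s(I, Y) = (Y + Y)/(4 + 2) = (2*Y)/6 = (2*Y)*(⅙) = Y/3)
(o + s(-7, -2 - 1*(-3)))² = (-28 + (-2 - 1*(-3))/3)² = (-28 + (-2 + 3)/3)² = (-28 + (⅓)*1)² = (-28 + ⅓)² = (-83/3)² = 6889/9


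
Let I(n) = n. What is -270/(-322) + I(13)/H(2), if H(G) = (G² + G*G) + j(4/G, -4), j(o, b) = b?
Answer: 2633/644 ≈ 4.0885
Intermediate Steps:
H(G) = -4 + 2*G² (H(G) = (G² + G*G) - 4 = (G² + G²) - 4 = 2*G² - 4 = -4 + 2*G²)
-270/(-322) + I(13)/H(2) = -270/(-322) + 13/(-4 + 2*2²) = -270*(-1/322) + 13/(-4 + 2*4) = 135/161 + 13/(-4 + 8) = 135/161 + 13/4 = 2633/644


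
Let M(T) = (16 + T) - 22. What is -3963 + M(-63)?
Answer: -4032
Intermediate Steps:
M(T) = -6 + T
-3963 + M(-63) = -3963 + (-6 - 63) = -3963 - 69 = -4032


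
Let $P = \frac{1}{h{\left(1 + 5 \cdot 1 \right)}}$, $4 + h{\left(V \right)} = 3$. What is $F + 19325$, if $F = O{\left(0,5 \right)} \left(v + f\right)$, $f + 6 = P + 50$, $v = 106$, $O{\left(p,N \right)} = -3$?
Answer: $18878$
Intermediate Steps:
$h{\left(V \right)} = -1$ ($h{\left(V \right)} = -4 + 3 = -1$)
$P = -1$ ($P = \frac{1}{-1} = -1$)
$f = 43$ ($f = -6 + \left(-1 + 50\right) = -6 + 49 = 43$)
$F = -447$ ($F = - 3 \left(106 + 43\right) = \left(-3\right) 149 = -447$)
$F + 19325 = -447 + 19325 = 18878$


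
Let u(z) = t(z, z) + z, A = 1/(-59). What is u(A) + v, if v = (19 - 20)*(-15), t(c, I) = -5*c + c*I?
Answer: 52452/3481 ≈ 15.068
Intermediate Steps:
A = -1/59 ≈ -0.016949
t(c, I) = -5*c + I*c
u(z) = z + z*(-5 + z) (u(z) = z*(-5 + z) + z = z + z*(-5 + z))
v = 15 (v = -1*(-15) = 15)
u(A) + v = -(-4 - 1/59)/59 + 15 = -1/59*(-237/59) + 15 = 237/3481 + 15 = 52452/3481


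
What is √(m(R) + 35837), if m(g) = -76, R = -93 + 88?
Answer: √35761 ≈ 189.11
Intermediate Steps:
R = -5
√(m(R) + 35837) = √(-76 + 35837) = √35761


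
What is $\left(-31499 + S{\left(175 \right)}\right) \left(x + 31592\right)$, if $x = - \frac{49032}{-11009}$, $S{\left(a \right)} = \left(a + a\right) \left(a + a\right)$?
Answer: $\frac{313408669360}{109} \approx 2.8753 \cdot 10^{9}$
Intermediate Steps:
$S{\left(a \right)} = 4 a^{2}$ ($S{\left(a \right)} = 2 a 2 a = 4 a^{2}$)
$x = \frac{49032}{11009}$ ($x = \left(-49032\right) \left(- \frac{1}{11009}\right) = \frac{49032}{11009} \approx 4.4538$)
$\left(-31499 + S{\left(175 \right)}\right) \left(x + 31592\right) = \left(-31499 + 4 \cdot 175^{2}\right) \left(\frac{49032}{11009} + 31592\right) = \left(-31499 + 4 \cdot 30625\right) \frac{347845360}{11009} = \left(-31499 + 122500\right) \frac{347845360}{11009} = 91001 \cdot \frac{347845360}{11009} = \frac{313408669360}{109}$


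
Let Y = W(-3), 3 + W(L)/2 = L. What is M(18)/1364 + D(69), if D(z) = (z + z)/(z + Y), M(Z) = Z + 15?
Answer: 5761/2356 ≈ 2.4452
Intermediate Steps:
W(L) = -6 + 2*L
M(Z) = 15 + Z
Y = -12 (Y = -6 + 2*(-3) = -6 - 6 = -12)
D(z) = 2*z/(-12 + z) (D(z) = (z + z)/(z - 12) = (2*z)/(-12 + z) = 2*z/(-12 + z))
M(18)/1364 + D(69) = (15 + 18)/1364 + 2*69/(-12 + 69) = 33*(1/1364) + 2*69/57 = 3/124 + 2*69*(1/57) = 3/124 + 46/19 = 5761/2356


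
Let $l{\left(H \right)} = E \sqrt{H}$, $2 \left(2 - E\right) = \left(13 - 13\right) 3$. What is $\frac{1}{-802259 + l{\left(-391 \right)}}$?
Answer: $- \frac{802259}{643619504645} - \frac{2 i \sqrt{391}}{643619504645} \approx -1.2465 \cdot 10^{-6} - 6.1445 \cdot 10^{-11} i$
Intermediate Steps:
$E = 2$ ($E = 2 - \frac{\left(13 - 13\right) 3}{2} = 2 - \frac{0 \cdot 3}{2} = 2 - 0 = 2 + 0 = 2$)
$l{\left(H \right)} = 2 \sqrt{H}$
$\frac{1}{-802259 + l{\left(-391 \right)}} = \frac{1}{-802259 + 2 \sqrt{-391}} = \frac{1}{-802259 + 2 i \sqrt{391}}$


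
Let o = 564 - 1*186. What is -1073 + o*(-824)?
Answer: -312545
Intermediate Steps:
o = 378 (o = 564 - 186 = 378)
-1073 + o*(-824) = -1073 + 378*(-824) = -1073 - 311472 = -312545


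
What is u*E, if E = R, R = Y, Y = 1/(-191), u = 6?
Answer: -6/191 ≈ -0.031414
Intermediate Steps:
Y = -1/191 ≈ -0.0052356
R = -1/191 ≈ -0.0052356
E = -1/191 ≈ -0.0052356
u*E = 6*(-1/191) = -6/191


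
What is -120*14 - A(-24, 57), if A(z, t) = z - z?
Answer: -1680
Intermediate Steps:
A(z, t) = 0
-120*14 - A(-24, 57) = -120*14 - 1*0 = -1680 + 0 = -1680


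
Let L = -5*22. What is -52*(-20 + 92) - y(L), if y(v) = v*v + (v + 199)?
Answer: -15933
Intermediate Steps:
L = -110
y(v) = 199 + v + v² (y(v) = v² + (199 + v) = 199 + v + v²)
-52*(-20 + 92) - y(L) = -52*(-20 + 92) - (199 - 110 + (-110)²) = -52*72 - (199 - 110 + 12100) = -3744 - 1*12189 = -3744 - 12189 = -15933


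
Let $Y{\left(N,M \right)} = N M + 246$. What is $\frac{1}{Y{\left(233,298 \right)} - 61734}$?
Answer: $\frac{1}{7946} \approx 0.00012585$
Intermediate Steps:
$Y{\left(N,M \right)} = 246 + M N$ ($Y{\left(N,M \right)} = M N + 246 = 246 + M N$)
$\frac{1}{Y{\left(233,298 \right)} - 61734} = \frac{1}{\left(246 + 298 \cdot 233\right) - 61734} = \frac{1}{\left(246 + 69434\right) - 61734} = \frac{1}{69680 - 61734} = \frac{1}{7946}$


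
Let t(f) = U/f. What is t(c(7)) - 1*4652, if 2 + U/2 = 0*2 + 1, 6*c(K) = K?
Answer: -32576/7 ≈ -4653.7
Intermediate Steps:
c(K) = K/6
U = -2 (U = -4 + 2*(0*2 + 1) = -4 + 2*(0 + 1) = -4 + 2*1 = -4 + 2 = -2)
t(f) = -2/f
t(c(7)) - 1*4652 = -2/((⅙)*7) - 1*4652 = -2/7/6 - 4652 = -2*6/7 - 4652 = -12/7 - 4652 = -32576/7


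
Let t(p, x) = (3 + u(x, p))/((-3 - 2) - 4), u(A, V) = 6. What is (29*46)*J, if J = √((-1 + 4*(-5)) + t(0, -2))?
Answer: 1334*I*√22 ≈ 6257.0*I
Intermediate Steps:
t(p, x) = -1 (t(p, x) = (3 + 6)/((-3 - 2) - 4) = 9/(-5 - 4) = 9/(-9) = 9*(-⅑) = -1)
J = I*√22 (J = √((-1 + 4*(-5)) - 1) = √((-1 - 20) - 1) = √(-21 - 1) = √(-22) = I*√22 ≈ 4.6904*I)
(29*46)*J = (29*46)*(I*√22) = 1334*(I*√22) = 1334*I*√22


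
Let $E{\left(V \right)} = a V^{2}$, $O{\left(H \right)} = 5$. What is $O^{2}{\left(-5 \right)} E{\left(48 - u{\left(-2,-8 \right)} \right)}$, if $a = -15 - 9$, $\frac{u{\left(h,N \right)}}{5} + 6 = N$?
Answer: $-8354400$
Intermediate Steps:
$u{\left(h,N \right)} = -30 + 5 N$
$a = -24$ ($a = -15 - 9 = -24$)
$E{\left(V \right)} = - 24 V^{2}$
$O^{2}{\left(-5 \right)} E{\left(48 - u{\left(-2,-8 \right)} \right)} = 5^{2} \left(- 24 \left(48 - \left(-30 + 5 \left(-8\right)\right)\right)^{2}\right) = 25 \left(- 24 \left(48 - \left(-30 - 40\right)\right)^{2}\right) = 25 \left(- 24 \left(48 - -70\right)^{2}\right) = 25 \left(- 24 \left(48 + 70\right)^{2}\right) = 25 \left(- 24 \cdot 118^{2}\right) = 25 \left(\left(-24\right) 13924\right) = 25 \left(-334176\right) = -8354400$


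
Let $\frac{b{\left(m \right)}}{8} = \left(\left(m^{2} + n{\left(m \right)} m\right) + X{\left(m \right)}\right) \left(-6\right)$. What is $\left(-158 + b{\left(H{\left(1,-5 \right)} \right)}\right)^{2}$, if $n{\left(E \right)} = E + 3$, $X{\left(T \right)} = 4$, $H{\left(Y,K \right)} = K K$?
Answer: $4089602500$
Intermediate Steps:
$H{\left(Y,K \right)} = K^{2}$
$n{\left(E \right)} = 3 + E$
$b{\left(m \right)} = -192 - 48 m^{2} - 48 m \left(3 + m\right)$ ($b{\left(m \right)} = 8 \left(\left(m^{2} + \left(3 + m\right) m\right) + 4\right) \left(-6\right) = 8 \left(\left(m^{2} + m \left(3 + m\right)\right) + 4\right) \left(-6\right) = 8 \left(4 + m^{2} + m \left(3 + m\right)\right) \left(-6\right) = 8 \left(-24 - 6 m^{2} - 6 m \left(3 + m\right)\right) = -192 - 48 m^{2} - 48 m \left(3 + m\right)$)
$\left(-158 + b{\left(H{\left(1,-5 \right)} \right)}\right)^{2} = \left(-158 - \left(192 + 3600 + 60000\right)\right)^{2} = \left(-158 - \left(3792 + 60000\right)\right)^{2} = \left(-158 - 63792\right)^{2} = \left(-63950\right)^{2} = 4089602500$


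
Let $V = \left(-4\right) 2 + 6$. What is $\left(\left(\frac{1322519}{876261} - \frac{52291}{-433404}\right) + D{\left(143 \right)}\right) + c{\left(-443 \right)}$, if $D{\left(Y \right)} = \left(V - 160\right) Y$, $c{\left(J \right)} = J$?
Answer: $- \frac{2988496499763923}{126591674148} \approx -23607.0$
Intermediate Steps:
$V = -2$ ($V = -8 + 6 = -2$)
$D{\left(Y \right)} = - 162 Y$ ($D{\left(Y \right)} = \left(-2 - 160\right) Y = - 162 Y$)
$\left(\left(\frac{1322519}{876261} - \frac{52291}{-433404}\right) + D{\left(143 \right)}\right) + c{\left(-443 \right)} = \left(\left(\frac{1322519}{876261} - \frac{52291}{-433404}\right) - 23166\right) - 443 = \left(\left(1322519 \cdot \frac{1}{876261} - - \frac{52291}{433404}\right) - 23166\right) - 443 = \left(\left(\frac{1322519}{876261} + \frac{52291}{433404}\right) - 23166\right) - 443 = \left(\frac{206335196209}{126591674148} - 23166\right) - 443 = - \frac{2932416388116359}{126591674148} - 443 = - \frac{2988496499763923}{126591674148}$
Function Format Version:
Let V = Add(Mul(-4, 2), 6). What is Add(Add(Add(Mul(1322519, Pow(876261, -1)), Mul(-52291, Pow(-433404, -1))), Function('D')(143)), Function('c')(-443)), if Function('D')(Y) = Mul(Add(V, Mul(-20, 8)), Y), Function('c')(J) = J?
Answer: Rational(-2988496499763923, 126591674148) ≈ -23607.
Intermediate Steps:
V = -2 (V = Add(-8, 6) = -2)
Function('D')(Y) = Mul(-162, Y) (Function('D')(Y) = Mul(Add(-2, Mul(-20, 8)), Y) = Mul(Add(-2, -160), Y) = Mul(-162, Y))
Add(Add(Add(Mul(1322519, Pow(876261, -1)), Mul(-52291, Pow(-433404, -1))), Function('D')(143)), Function('c')(-443)) = Add(Add(Add(Mul(1322519, Pow(876261, -1)), Mul(-52291, Pow(-433404, -1))), Mul(-162, 143)), -443) = Add(Add(Add(Mul(1322519, Rational(1, 876261)), Mul(-52291, Rational(-1, 433404))), -23166), -443) = Add(Add(Add(Rational(1322519, 876261), Rational(52291, 433404)), -23166), -443) = Add(Add(Rational(206335196209, 126591674148), -23166), -443) = Add(Rational(-2932416388116359, 126591674148), -443) = Rational(-2988496499763923, 126591674148)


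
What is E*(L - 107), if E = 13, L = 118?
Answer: 143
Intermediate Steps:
E*(L - 107) = 13*(118 - 107) = 13*11 = 143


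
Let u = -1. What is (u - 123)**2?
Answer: 15376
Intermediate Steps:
(u - 123)**2 = (-1 - 123)**2 = (-124)**2 = 15376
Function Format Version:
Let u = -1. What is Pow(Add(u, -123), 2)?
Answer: 15376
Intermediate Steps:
Pow(Add(u, -123), 2) = Pow(Add(-1, -123), 2) = Pow(-124, 2) = 15376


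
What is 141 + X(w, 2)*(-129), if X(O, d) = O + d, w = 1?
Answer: -246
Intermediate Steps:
141 + X(w, 2)*(-129) = 141 + (1 + 2)*(-129) = 141 + 3*(-129) = 141 - 387 = -246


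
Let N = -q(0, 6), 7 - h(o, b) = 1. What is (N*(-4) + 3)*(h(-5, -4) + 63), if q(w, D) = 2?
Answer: 759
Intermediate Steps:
h(o, b) = 6 (h(o, b) = 7 - 1*1 = 7 - 1 = 6)
N = -2 (N = -1*2 = -2)
(N*(-4) + 3)*(h(-5, -4) + 63) = (-2*(-4) + 3)*(6 + 63) = (8 + 3)*69 = 11*69 = 759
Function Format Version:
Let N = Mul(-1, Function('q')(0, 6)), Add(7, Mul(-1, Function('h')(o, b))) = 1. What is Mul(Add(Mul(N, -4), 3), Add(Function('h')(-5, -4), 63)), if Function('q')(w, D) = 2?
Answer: 759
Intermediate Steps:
Function('h')(o, b) = 6 (Function('h')(o, b) = Add(7, Mul(-1, 1)) = Add(7, -1) = 6)
N = -2 (N = Mul(-1, 2) = -2)
Mul(Add(Mul(N, -4), 3), Add(Function('h')(-5, -4), 63)) = Mul(Add(Mul(-2, -4), 3), Add(6, 63)) = Mul(Add(8, 3), 69) = Mul(11, 69) = 759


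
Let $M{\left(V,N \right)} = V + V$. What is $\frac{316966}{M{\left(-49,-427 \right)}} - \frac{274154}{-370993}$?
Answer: $- \frac{8397521439}{2596951} \approx -3233.6$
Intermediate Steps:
$M{\left(V,N \right)} = 2 V$
$\frac{316966}{M{\left(-49,-427 \right)}} - \frac{274154}{-370993} = \frac{316966}{2 \left(-49\right)} - \frac{274154}{-370993} = \frac{316966}{-98} - - \frac{274154}{370993} = 316966 \left(- \frac{1}{98}\right) + \frac{274154}{370993} = - \frac{158483}{49} + \frac{274154}{370993} = - \frac{8397521439}{2596951}$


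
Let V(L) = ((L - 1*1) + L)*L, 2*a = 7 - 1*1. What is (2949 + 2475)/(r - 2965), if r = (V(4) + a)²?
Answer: -452/167 ≈ -2.7066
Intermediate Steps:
a = 3 (a = (7 - 1*1)/2 = (7 - 1)/2 = (½)*6 = 3)
V(L) = L*(-1 + 2*L) (V(L) = ((L - 1) + L)*L = ((-1 + L) + L)*L = (-1 + 2*L)*L = L*(-1 + 2*L))
r = 961 (r = (4*(-1 + 2*4) + 3)² = (4*(-1 + 8) + 3)² = (4*7 + 3)² = (28 + 3)² = 31² = 961)
(2949 + 2475)/(r - 2965) = (2949 + 2475)/(961 - 2965) = 5424/(-2004) = 5424*(-1/2004) = -452/167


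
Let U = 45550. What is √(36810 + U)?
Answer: 2*√20590 ≈ 286.98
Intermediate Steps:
√(36810 + U) = √(36810 + 45550) = √82360 = 2*√20590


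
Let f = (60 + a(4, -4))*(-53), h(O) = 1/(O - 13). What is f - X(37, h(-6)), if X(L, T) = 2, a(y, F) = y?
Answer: -3394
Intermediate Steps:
h(O) = 1/(-13 + O)
f = -3392 (f = (60 + 4)*(-53) = 64*(-53) = -3392)
f - X(37, h(-6)) = -3392 - 1*2 = -3392 - 2 = -3394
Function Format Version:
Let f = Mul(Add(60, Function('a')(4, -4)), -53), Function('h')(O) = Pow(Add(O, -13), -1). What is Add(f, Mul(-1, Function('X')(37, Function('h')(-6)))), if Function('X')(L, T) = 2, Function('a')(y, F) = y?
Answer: -3394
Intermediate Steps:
Function('h')(O) = Pow(Add(-13, O), -1)
f = -3392 (f = Mul(Add(60, 4), -53) = Mul(64, -53) = -3392)
Add(f, Mul(-1, Function('X')(37, Function('h')(-6)))) = Add(-3392, Mul(-1, 2)) = Add(-3392, -2) = -3394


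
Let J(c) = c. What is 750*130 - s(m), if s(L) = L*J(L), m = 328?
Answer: -10084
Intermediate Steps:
s(L) = L² (s(L) = L*L = L²)
750*130 - s(m) = 750*130 - 1*328² = 97500 - 1*107584 = 97500 - 107584 = -10084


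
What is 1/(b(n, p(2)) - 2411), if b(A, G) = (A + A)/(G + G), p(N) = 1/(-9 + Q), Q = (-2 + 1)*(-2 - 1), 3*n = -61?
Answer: -1/2289 ≈ -0.00043687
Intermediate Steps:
n = -61/3 (n = (⅓)*(-61) = -61/3 ≈ -20.333)
Q = 3 (Q = -1*(-3) = 3)
p(N) = -⅙ (p(N) = 1/(-9 + 3) = 1/(-6) = -⅙)
b(A, G) = A/G (b(A, G) = (2*A)/((2*G)) = (2*A)*(1/(2*G)) = A/G)
1/(b(n, p(2)) - 2411) = 1/(-61/(3*(-⅙)) - 2411) = 1/(-61/3*(-6) - 2411) = 1/(122 - 2411) = 1/(-2289) = -1/2289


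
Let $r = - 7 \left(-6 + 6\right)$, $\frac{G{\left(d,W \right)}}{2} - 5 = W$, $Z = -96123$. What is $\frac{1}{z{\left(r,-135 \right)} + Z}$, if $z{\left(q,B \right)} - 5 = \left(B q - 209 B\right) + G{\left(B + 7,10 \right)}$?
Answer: $- \frac{1}{67873} \approx -1.4733 \cdot 10^{-5}$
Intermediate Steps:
$G{\left(d,W \right)} = 10 + 2 W$
$r = 0$ ($r = \left(-7\right) 0 = 0$)
$z{\left(q,B \right)} = 35 - 209 B + B q$ ($z{\left(q,B \right)} = 5 + \left(\left(B q - 209 B\right) + \left(10 + 2 \cdot 10\right)\right) = 5 + \left(\left(- 209 B + B q\right) + \left(10 + 20\right)\right) = 5 + \left(\left(- 209 B + B q\right) + 30\right) = 5 + \left(30 - 209 B + B q\right) = 35 - 209 B + B q$)
$\frac{1}{z{\left(r,-135 \right)} + Z} = \frac{1}{\left(35 - -28215 - 0\right) - 96123} = \frac{1}{\left(35 + 28215 + 0\right) - 96123} = \frac{1}{28250 - 96123} = \frac{1}{-67873} = - \frac{1}{67873}$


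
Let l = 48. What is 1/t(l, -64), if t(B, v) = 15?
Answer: 1/15 ≈ 0.066667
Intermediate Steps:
1/t(l, -64) = 1/15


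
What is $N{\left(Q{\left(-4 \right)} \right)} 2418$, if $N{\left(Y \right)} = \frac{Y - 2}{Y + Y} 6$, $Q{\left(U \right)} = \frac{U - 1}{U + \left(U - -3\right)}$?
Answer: $-7254$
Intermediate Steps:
$Q{\left(U \right)} = \frac{-1 + U}{3 + 2 U}$ ($Q{\left(U \right)} = \frac{-1 + U}{U + \left(U + 3\right)} = \frac{-1 + U}{U + \left(3 + U\right)} = \frac{-1 + U}{3 + 2 U}$)
$N{\left(Y \right)} = \frac{3 \left(-2 + Y\right)}{Y}$ ($N{\left(Y \right)} = \frac{-2 + Y}{2 Y} 6 = \frac{3 \left(-2 + Y\right)}{Y}$)
$N{\left(Q{\left(-4 \right)} \right)} 2418 = \left(3 - \frac{6}{\frac{1}{3 + 2 \left(-4\right)} \left(-1 - 4\right)}\right) 2418 = \left(3 - \frac{6}{\frac{1}{3 - 8} \left(-5\right)}\right) 2418 = \left(3 - \frac{6}{\frac{1}{-5} \left(-5\right)}\right) 2418 = \left(3 - \frac{6}{\left(- \frac{1}{5}\right) \left(-5\right)}\right) 2418 = \left(3 - \frac{6}{1}\right) 2418 = \left(3 - 6\right) 2418 = \left(-3\right) 2418 = -7254$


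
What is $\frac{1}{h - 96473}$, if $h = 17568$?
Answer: $- \frac{1}{78905} \approx -1.2673 \cdot 10^{-5}$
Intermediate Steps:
$\frac{1}{h - 96473} = \frac{1}{17568 - 96473} = \frac{1}{-78905} = - \frac{1}{78905}$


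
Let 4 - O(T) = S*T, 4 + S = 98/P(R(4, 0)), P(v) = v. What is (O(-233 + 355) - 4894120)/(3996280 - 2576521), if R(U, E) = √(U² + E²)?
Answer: -445147/129069 ≈ -3.4489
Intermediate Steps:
R(U, E) = √(E² + U²)
S = 41/2 (S = -4 + 98/(√(0² + 4²)) = -4 + 98/(√(0 + 16)) = -4 + 98/(√16) = -4 + 98/4 = -4 + 98*(¼) = -4 + 49/2 = 41/2 ≈ 20.500)
O(T) = 4 - 41*T/2
(O(-233 + 355) - 4894120)/(3996280 - 2576521) = ((4 - 41*(-233 + 355)/2) - 4894120)/(3996280 - 2576521) = ((4 - 41/2*122) - 4894120)/1419759 = ((4 - 2501) - 4894120)*(1/1419759) = (-2497 - 4894120)*(1/1419759) = -4896617*1/1419759 = -445147/129069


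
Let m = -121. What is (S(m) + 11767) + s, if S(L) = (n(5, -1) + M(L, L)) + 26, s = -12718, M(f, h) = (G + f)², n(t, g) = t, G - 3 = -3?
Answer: 13721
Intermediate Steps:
G = 0 (G = 3 - 3 = 0)
M(f, h) = f² (M(f, h) = (0 + f)² = f²)
S(L) = 31 + L² (S(L) = (5 + L²) + 26 = 31 + L²)
(S(m) + 11767) + s = ((31 + (-121)²) + 11767) - 12718 = ((31 + 14641) + 11767) - 12718 = (14672 + 11767) - 12718 = 26439 - 12718 = 13721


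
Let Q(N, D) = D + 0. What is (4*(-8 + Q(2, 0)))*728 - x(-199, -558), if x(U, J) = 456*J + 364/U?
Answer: 45999612/199 ≈ 2.3115e+5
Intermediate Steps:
Q(N, D) = D
x(U, J) = 364/U + 456*J
(4*(-8 + Q(2, 0)))*728 - x(-199, -558) = (4*(-8 + 0))*728 - (364/(-199) + 456*(-558)) = (4*(-8))*728 - (364*(-1/199) - 254448) = -32*728 - (-364/199 - 254448) = -23296 - 1*(-50635516/199) = -23296 + 50635516/199 = 45999612/199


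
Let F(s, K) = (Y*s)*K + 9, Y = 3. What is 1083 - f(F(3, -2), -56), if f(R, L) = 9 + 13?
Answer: 1061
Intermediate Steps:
F(s, K) = 9 + 3*K*s (F(s, K) = (3*s)*K + 9 = 3*K*s + 9 = 9 + 3*K*s)
f(R, L) = 22
1083 - f(F(3, -2), -56) = 1083 - 1*22 = 1083 - 22 = 1061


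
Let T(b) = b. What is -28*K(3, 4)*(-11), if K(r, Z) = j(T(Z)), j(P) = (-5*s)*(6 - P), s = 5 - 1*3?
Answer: -6160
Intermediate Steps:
s = 2 (s = 5 - 3 = 2)
j(P) = -60 + 10*P (j(P) = (-5*2)*(6 - P) = -10*(6 - P) = -60 + 10*P)
K(r, Z) = -60 + 10*Z
-28*K(3, 4)*(-11) = -28*(-60 + 10*4)*(-11) = -28*(-60 + 40)*(-11) = -28*(-20)*(-11) = 560*(-11) = -6160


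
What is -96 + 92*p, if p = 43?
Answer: 3860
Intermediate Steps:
-96 + 92*p = -96 + 92*43 = -96 + 3956 = 3860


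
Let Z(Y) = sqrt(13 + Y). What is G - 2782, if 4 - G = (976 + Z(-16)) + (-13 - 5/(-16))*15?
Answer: -57019/16 - I*sqrt(3) ≈ -3563.7 - 1.732*I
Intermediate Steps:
G = -12507/16 - I*sqrt(3) (G = 4 - ((976 + sqrt(13 - 16)) + (-13 - 5/(-16))*15) = 4 - ((976 + sqrt(-3)) + (-13 - 5*(-1/16))*15) = 4 - ((976 + I*sqrt(3)) + (-13 + 5/16)*15) = 4 - ((976 + I*sqrt(3)) - 203/16*15) = 4 - ((976 + I*sqrt(3)) - 3045/16) = 4 - (12571/16 + I*sqrt(3)) = 4 + (-12571/16 - I*sqrt(3)) = -12507/16 - I*sqrt(3) ≈ -781.69 - 1.732*I)
G - 2782 = (-12507/16 - I*sqrt(3)) - 2782 = -57019/16 - I*sqrt(3)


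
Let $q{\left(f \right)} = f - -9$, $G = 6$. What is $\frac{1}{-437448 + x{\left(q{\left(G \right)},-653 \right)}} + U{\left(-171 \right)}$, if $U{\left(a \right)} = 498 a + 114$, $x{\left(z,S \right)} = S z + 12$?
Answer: $- \frac{38034313165}{447231} \approx -85044.0$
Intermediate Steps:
$q{\left(f \right)} = 9 + f$ ($q{\left(f \right)} = f + 9 = 9 + f$)
$x{\left(z,S \right)} = 12 + S z$
$U{\left(a \right)} = 114 + 498 a$
$\frac{1}{-437448 + x{\left(q{\left(G \right)},-653 \right)}} + U{\left(-171 \right)} = \frac{1}{-437448 + \left(12 - 653 \left(9 + 6\right)\right)} + \left(114 + 498 \left(-171\right)\right) = \frac{1}{-437448 + \left(12 - 9795\right)} + \left(114 - 85158\right) = \frac{1}{-437448 + \left(12 - 9795\right)} - 85044 = \frac{1}{-437448 - 9783} - 85044 = \frac{1}{-447231} - 85044 = - \frac{1}{447231} - 85044 = - \frac{38034313165}{447231}$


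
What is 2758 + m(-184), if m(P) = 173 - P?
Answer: 3115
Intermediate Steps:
2758 + m(-184) = 2758 + (173 - 1*(-184)) = 2758 + (173 + 184) = 2758 + 357 = 3115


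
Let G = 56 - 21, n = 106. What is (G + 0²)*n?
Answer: 3710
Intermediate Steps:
G = 35
(G + 0²)*n = (35 + 0²)*106 = (35 + 0)*106 = 35*106 = 3710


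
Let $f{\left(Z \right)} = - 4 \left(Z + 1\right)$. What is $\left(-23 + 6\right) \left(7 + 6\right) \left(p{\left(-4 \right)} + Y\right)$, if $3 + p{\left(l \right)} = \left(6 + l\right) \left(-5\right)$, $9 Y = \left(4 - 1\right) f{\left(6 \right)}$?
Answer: $\frac{14807}{3} \approx 4935.7$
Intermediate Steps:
$f{\left(Z \right)} = -4 - 4 Z$ ($f{\left(Z \right)} = - 4 \left(1 + Z\right) = -4 - 4 Z$)
$Y = - \frac{28}{3}$ ($Y = \frac{\left(4 - 1\right) \left(-4 - 24\right)}{9} = \frac{3 \left(-4 - 24\right)}{9} = \frac{3 \left(-28\right)}{9} = \frac{1}{9} \left(-84\right) = - \frac{28}{3} \approx -9.3333$)
$p{\left(l \right)} = -33 - 5 l$ ($p{\left(l \right)} = -3 + \left(6 + l\right) \left(-5\right) = -3 - \left(30 + 5 l\right) = -33 - 5 l$)
$\left(-23 + 6\right) \left(7 + 6\right) \left(p{\left(-4 \right)} + Y\right) = \left(-23 + 6\right) \left(7 + 6\right) \left(\left(-33 - -20\right) - \frac{28}{3}\right) = \left(-17\right) 13 \left(\left(-33 + 20\right) - \frac{28}{3}\right) = - 221 \left(-13 - \frac{28}{3}\right) = \left(-221\right) \left(- \frac{67}{3}\right) = \frac{14807}{3}$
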